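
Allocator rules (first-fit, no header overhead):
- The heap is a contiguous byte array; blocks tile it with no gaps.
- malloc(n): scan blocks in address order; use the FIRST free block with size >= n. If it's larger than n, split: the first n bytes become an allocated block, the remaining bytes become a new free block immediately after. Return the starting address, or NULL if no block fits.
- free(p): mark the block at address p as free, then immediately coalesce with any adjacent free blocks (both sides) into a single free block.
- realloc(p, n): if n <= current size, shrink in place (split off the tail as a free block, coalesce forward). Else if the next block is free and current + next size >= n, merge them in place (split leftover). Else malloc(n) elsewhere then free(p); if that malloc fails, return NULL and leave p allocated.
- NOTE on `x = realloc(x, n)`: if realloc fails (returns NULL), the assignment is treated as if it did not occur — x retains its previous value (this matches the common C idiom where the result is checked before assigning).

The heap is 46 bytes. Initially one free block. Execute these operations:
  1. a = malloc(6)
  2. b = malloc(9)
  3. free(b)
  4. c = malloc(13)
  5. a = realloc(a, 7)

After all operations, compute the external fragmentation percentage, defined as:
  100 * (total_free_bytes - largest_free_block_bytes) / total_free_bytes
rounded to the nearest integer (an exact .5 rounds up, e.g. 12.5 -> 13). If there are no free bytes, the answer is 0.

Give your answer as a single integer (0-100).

Op 1: a = malloc(6) -> a = 0; heap: [0-5 ALLOC][6-45 FREE]
Op 2: b = malloc(9) -> b = 6; heap: [0-5 ALLOC][6-14 ALLOC][15-45 FREE]
Op 3: free(b) -> (freed b); heap: [0-5 ALLOC][6-45 FREE]
Op 4: c = malloc(13) -> c = 6; heap: [0-5 ALLOC][6-18 ALLOC][19-45 FREE]
Op 5: a = realloc(a, 7) -> a = 19; heap: [0-5 FREE][6-18 ALLOC][19-25 ALLOC][26-45 FREE]
Free blocks: [6 20] total_free=26 largest=20 -> 100*(26-20)/26 = 600/26 ≈ 23.077 -> rounds to 23

Answer: 23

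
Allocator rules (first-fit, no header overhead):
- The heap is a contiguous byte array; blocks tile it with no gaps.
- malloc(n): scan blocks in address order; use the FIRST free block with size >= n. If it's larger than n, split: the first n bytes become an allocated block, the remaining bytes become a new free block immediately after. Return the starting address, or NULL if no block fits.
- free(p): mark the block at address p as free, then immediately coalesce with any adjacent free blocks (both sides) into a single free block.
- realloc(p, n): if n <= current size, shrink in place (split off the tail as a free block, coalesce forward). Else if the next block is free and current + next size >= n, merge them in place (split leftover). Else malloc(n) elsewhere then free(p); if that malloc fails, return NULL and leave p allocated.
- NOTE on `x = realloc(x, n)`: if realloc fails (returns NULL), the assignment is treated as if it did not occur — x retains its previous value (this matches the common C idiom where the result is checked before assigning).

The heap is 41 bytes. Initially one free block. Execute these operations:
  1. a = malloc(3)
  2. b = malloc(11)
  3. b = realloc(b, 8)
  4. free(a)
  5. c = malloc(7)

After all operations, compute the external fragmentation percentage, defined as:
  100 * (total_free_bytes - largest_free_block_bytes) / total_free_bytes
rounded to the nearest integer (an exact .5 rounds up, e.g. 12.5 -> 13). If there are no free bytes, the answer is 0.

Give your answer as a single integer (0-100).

Op 1: a = malloc(3) -> a = 0; heap: [0-2 ALLOC][3-40 FREE]
Op 2: b = malloc(11) -> b = 3; heap: [0-2 ALLOC][3-13 ALLOC][14-40 FREE]
Op 3: b = realloc(b, 8) -> b = 3; heap: [0-2 ALLOC][3-10 ALLOC][11-40 FREE]
Op 4: free(a) -> (freed a); heap: [0-2 FREE][3-10 ALLOC][11-40 FREE]
Op 5: c = malloc(7) -> c = 11; heap: [0-2 FREE][3-10 ALLOC][11-17 ALLOC][18-40 FREE]
Free blocks: [3 23] total_free=26 largest=23 -> 100*(26-23)/26 = 300/26 ≈ 11.538 -> rounds to 12

Answer: 12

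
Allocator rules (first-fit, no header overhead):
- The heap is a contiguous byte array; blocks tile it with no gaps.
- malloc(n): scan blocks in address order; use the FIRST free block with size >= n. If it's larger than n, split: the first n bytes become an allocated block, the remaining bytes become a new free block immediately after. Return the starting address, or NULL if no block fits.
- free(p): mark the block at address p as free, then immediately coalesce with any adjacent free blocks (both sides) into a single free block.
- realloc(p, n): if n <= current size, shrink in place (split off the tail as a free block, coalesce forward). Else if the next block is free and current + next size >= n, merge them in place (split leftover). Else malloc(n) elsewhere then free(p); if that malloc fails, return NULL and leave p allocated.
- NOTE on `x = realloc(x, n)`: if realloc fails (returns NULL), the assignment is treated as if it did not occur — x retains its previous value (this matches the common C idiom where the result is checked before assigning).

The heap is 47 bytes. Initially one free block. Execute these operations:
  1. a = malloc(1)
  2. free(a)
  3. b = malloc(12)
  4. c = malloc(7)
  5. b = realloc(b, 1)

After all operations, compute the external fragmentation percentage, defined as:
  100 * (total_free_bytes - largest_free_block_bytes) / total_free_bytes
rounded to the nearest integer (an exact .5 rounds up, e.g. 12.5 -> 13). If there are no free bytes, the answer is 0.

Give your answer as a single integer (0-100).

Op 1: a = malloc(1) -> a = 0; heap: [0-0 ALLOC][1-46 FREE]
Op 2: free(a) -> (freed a); heap: [0-46 FREE]
Op 3: b = malloc(12) -> b = 0; heap: [0-11 ALLOC][12-46 FREE]
Op 4: c = malloc(7) -> c = 12; heap: [0-11 ALLOC][12-18 ALLOC][19-46 FREE]
Op 5: b = realloc(b, 1) -> b = 0; heap: [0-0 ALLOC][1-11 FREE][12-18 ALLOC][19-46 FREE]
Free blocks: [11 28] total_free=39 largest=28 -> 100*(39-28)/39 = 1100/39 ≈ 28.205 -> rounds to 28

Answer: 28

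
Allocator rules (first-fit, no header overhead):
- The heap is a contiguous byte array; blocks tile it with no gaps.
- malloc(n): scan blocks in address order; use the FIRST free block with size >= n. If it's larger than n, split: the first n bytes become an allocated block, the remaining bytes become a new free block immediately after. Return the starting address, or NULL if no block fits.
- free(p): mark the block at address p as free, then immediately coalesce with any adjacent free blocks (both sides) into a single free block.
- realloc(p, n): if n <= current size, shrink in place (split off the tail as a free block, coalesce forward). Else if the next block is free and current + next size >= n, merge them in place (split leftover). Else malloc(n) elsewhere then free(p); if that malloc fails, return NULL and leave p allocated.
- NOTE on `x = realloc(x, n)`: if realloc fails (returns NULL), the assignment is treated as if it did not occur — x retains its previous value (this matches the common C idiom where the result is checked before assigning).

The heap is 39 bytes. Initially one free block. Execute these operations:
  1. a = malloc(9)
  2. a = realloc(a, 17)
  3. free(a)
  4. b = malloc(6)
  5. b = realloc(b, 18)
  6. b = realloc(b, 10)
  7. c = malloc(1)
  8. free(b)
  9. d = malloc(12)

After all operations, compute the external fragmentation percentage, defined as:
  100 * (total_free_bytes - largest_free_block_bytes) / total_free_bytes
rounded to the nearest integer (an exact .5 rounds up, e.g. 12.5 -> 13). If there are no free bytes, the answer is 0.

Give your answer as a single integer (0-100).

Op 1: a = malloc(9) -> a = 0; heap: [0-8 ALLOC][9-38 FREE]
Op 2: a = realloc(a, 17) -> a = 0; heap: [0-16 ALLOC][17-38 FREE]
Op 3: free(a) -> (freed a); heap: [0-38 FREE]
Op 4: b = malloc(6) -> b = 0; heap: [0-5 ALLOC][6-38 FREE]
Op 5: b = realloc(b, 18) -> b = 0; heap: [0-17 ALLOC][18-38 FREE]
Op 6: b = realloc(b, 10) -> b = 0; heap: [0-9 ALLOC][10-38 FREE]
Op 7: c = malloc(1) -> c = 10; heap: [0-9 ALLOC][10-10 ALLOC][11-38 FREE]
Op 8: free(b) -> (freed b); heap: [0-9 FREE][10-10 ALLOC][11-38 FREE]
Op 9: d = malloc(12) -> d = 11; heap: [0-9 FREE][10-10 ALLOC][11-22 ALLOC][23-38 FREE]
Free blocks: [10 16] total_free=26 largest=16 -> 100*(26-16)/26 = 1000/26 ≈ 38.462 -> rounds to 38

Answer: 38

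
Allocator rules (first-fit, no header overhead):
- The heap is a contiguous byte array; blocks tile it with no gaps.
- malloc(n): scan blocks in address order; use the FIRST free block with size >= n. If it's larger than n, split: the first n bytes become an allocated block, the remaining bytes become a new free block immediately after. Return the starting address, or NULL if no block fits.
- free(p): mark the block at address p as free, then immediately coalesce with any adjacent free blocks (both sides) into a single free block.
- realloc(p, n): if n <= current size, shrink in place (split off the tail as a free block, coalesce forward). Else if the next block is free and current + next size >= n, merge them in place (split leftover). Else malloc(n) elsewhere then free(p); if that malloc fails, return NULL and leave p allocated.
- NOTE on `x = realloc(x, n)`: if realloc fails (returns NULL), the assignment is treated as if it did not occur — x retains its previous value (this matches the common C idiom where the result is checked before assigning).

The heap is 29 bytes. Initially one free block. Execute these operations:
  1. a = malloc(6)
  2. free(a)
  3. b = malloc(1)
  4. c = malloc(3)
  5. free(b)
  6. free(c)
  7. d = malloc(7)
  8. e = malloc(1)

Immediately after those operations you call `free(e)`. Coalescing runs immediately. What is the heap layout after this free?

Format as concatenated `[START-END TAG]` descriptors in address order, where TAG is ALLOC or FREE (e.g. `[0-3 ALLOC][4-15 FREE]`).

Answer: [0-6 ALLOC][7-28 FREE]

Derivation:
Op 1: a = malloc(6) -> a = 0; heap: [0-5 ALLOC][6-28 FREE]
Op 2: free(a) -> (freed a); heap: [0-28 FREE]
Op 3: b = malloc(1) -> b = 0; heap: [0-0 ALLOC][1-28 FREE]
Op 4: c = malloc(3) -> c = 1; heap: [0-0 ALLOC][1-3 ALLOC][4-28 FREE]
Op 5: free(b) -> (freed b); heap: [0-0 FREE][1-3 ALLOC][4-28 FREE]
Op 6: free(c) -> (freed c); heap: [0-28 FREE]
Op 7: d = malloc(7) -> d = 0; heap: [0-6 ALLOC][7-28 FREE]
Op 8: e = malloc(1) -> e = 7; heap: [0-6 ALLOC][7-7 ALLOC][8-28 FREE]
free(e): e = 7 -> block [7-7 ALLOC]; mark free, coalesce with adjacent free neighbors -> [0-6 ALLOC][7-28 FREE]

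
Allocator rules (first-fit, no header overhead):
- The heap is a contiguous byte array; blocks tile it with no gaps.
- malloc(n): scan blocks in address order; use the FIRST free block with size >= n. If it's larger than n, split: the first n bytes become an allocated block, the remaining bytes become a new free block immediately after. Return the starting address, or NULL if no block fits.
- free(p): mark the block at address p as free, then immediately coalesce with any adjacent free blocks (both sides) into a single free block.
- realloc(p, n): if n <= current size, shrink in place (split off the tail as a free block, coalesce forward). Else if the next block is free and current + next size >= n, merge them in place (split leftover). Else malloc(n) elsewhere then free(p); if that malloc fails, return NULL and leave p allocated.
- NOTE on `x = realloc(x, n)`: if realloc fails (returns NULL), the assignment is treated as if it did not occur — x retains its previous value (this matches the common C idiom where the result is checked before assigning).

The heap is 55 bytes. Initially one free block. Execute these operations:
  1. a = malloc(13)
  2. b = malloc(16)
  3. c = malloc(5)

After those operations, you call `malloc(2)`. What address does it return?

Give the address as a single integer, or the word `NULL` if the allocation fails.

Answer: 34

Derivation:
Op 1: a = malloc(13) -> a = 0; heap: [0-12 ALLOC][13-54 FREE]
Op 2: b = malloc(16) -> b = 13; heap: [0-12 ALLOC][13-28 ALLOC][29-54 FREE]
Op 3: c = malloc(5) -> c = 29; heap: [0-12 ALLOC][13-28 ALLOC][29-33 ALLOC][34-54 FREE]
malloc(2): first-fit scan over [0-12 ALLOC][13-28 ALLOC][29-33 ALLOC][34-54 FREE] -> 34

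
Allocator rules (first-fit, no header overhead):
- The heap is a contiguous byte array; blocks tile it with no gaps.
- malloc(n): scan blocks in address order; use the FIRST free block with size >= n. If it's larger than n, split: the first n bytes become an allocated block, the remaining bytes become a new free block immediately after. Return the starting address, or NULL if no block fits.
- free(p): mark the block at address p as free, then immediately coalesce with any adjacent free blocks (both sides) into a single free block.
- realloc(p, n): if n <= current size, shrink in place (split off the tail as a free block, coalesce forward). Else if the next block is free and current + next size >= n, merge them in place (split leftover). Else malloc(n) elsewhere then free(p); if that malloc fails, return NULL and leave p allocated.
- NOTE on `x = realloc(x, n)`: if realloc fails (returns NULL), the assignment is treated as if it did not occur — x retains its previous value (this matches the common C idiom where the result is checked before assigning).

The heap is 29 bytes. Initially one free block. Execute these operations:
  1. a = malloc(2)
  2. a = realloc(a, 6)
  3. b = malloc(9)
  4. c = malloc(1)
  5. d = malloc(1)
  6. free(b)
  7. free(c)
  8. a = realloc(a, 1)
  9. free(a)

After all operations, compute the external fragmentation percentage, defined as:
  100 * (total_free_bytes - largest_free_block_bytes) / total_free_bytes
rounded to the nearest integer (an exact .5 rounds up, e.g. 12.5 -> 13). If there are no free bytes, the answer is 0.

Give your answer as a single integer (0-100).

Op 1: a = malloc(2) -> a = 0; heap: [0-1 ALLOC][2-28 FREE]
Op 2: a = realloc(a, 6) -> a = 0; heap: [0-5 ALLOC][6-28 FREE]
Op 3: b = malloc(9) -> b = 6; heap: [0-5 ALLOC][6-14 ALLOC][15-28 FREE]
Op 4: c = malloc(1) -> c = 15; heap: [0-5 ALLOC][6-14 ALLOC][15-15 ALLOC][16-28 FREE]
Op 5: d = malloc(1) -> d = 16; heap: [0-5 ALLOC][6-14 ALLOC][15-15 ALLOC][16-16 ALLOC][17-28 FREE]
Op 6: free(b) -> (freed b); heap: [0-5 ALLOC][6-14 FREE][15-15 ALLOC][16-16 ALLOC][17-28 FREE]
Op 7: free(c) -> (freed c); heap: [0-5 ALLOC][6-15 FREE][16-16 ALLOC][17-28 FREE]
Op 8: a = realloc(a, 1) -> a = 0; heap: [0-0 ALLOC][1-15 FREE][16-16 ALLOC][17-28 FREE]
Op 9: free(a) -> (freed a); heap: [0-15 FREE][16-16 ALLOC][17-28 FREE]
Free blocks: [16 12] total_free=28 largest=16 -> 100*(28-16)/28 = 1200/28 ≈ 42.857 -> rounds to 43

Answer: 43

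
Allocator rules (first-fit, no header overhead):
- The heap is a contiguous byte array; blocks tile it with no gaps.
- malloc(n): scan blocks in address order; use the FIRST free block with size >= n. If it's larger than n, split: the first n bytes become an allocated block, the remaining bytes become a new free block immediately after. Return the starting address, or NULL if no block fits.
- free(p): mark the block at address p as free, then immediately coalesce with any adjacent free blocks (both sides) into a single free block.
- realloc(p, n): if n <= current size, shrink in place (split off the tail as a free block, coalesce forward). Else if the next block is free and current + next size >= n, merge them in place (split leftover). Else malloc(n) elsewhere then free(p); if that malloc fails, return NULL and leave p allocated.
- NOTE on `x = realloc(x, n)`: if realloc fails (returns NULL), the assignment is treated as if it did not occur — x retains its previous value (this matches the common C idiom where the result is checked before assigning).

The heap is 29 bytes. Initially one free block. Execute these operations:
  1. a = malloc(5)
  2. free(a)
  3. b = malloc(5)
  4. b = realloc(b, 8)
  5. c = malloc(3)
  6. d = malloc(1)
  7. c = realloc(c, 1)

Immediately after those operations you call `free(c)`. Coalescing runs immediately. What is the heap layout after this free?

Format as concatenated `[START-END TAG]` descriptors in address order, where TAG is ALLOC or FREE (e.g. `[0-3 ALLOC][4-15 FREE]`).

Answer: [0-7 ALLOC][8-10 FREE][11-11 ALLOC][12-28 FREE]

Derivation:
Op 1: a = malloc(5) -> a = 0; heap: [0-4 ALLOC][5-28 FREE]
Op 2: free(a) -> (freed a); heap: [0-28 FREE]
Op 3: b = malloc(5) -> b = 0; heap: [0-4 ALLOC][5-28 FREE]
Op 4: b = realloc(b, 8) -> b = 0; heap: [0-7 ALLOC][8-28 FREE]
Op 5: c = malloc(3) -> c = 8; heap: [0-7 ALLOC][8-10 ALLOC][11-28 FREE]
Op 6: d = malloc(1) -> d = 11; heap: [0-7 ALLOC][8-10 ALLOC][11-11 ALLOC][12-28 FREE]
Op 7: c = realloc(c, 1) -> c = 8; heap: [0-7 ALLOC][8-8 ALLOC][9-10 FREE][11-11 ALLOC][12-28 FREE]
free(c): c = 8 -> block [8-8 ALLOC]; mark free, coalesce with adjacent free neighbors -> [0-7 ALLOC][8-10 FREE][11-11 ALLOC][12-28 FREE]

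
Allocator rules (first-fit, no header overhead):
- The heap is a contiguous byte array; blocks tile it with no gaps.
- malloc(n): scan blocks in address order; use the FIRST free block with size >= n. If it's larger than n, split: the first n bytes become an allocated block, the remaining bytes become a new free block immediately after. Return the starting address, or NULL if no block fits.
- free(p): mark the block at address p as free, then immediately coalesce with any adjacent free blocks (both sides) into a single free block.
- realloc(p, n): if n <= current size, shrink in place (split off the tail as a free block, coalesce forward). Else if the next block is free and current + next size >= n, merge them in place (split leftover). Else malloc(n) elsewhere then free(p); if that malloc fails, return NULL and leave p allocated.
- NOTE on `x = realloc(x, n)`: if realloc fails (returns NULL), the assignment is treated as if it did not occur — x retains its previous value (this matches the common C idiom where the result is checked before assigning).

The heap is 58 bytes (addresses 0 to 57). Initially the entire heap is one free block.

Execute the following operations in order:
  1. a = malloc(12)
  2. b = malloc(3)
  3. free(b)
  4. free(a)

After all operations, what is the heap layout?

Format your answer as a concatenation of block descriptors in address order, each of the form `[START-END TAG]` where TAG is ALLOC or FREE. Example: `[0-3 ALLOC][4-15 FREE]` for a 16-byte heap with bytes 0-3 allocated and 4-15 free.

Answer: [0-57 FREE]

Derivation:
Op 1: a = malloc(12) -> a = 0; heap: [0-11 ALLOC][12-57 FREE]
Op 2: b = malloc(3) -> b = 12; heap: [0-11 ALLOC][12-14 ALLOC][15-57 FREE]
Op 3: free(b) -> (freed b); heap: [0-11 ALLOC][12-57 FREE]
Op 4: free(a) -> (freed a); heap: [0-57 FREE]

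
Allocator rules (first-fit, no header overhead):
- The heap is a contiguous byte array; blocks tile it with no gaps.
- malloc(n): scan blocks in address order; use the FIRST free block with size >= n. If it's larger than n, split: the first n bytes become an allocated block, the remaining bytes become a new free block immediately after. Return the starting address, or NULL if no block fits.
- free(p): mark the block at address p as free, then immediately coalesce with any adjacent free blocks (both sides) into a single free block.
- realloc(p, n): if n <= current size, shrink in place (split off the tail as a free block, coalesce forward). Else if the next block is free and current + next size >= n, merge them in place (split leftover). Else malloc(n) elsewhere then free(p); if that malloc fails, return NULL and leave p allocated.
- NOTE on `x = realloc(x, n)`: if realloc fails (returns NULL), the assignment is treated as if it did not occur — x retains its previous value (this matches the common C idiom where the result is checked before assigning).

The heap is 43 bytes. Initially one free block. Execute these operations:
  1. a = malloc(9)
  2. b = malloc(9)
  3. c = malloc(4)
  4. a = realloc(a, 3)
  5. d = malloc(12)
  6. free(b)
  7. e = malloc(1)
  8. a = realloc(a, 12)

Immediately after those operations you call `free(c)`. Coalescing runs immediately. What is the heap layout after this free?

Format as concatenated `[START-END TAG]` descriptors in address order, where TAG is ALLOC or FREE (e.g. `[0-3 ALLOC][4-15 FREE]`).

Answer: [0-2 FREE][3-3 ALLOC][4-15 ALLOC][16-21 FREE][22-33 ALLOC][34-42 FREE]

Derivation:
Op 1: a = malloc(9) -> a = 0; heap: [0-8 ALLOC][9-42 FREE]
Op 2: b = malloc(9) -> b = 9; heap: [0-8 ALLOC][9-17 ALLOC][18-42 FREE]
Op 3: c = malloc(4) -> c = 18; heap: [0-8 ALLOC][9-17 ALLOC][18-21 ALLOC][22-42 FREE]
Op 4: a = realloc(a, 3) -> a = 0; heap: [0-2 ALLOC][3-8 FREE][9-17 ALLOC][18-21 ALLOC][22-42 FREE]
Op 5: d = malloc(12) -> d = 22; heap: [0-2 ALLOC][3-8 FREE][9-17 ALLOC][18-21 ALLOC][22-33 ALLOC][34-42 FREE]
Op 6: free(b) -> (freed b); heap: [0-2 ALLOC][3-17 FREE][18-21 ALLOC][22-33 ALLOC][34-42 FREE]
Op 7: e = malloc(1) -> e = 3; heap: [0-2 ALLOC][3-3 ALLOC][4-17 FREE][18-21 ALLOC][22-33 ALLOC][34-42 FREE]
Op 8: a = realloc(a, 12) -> a = 4; heap: [0-2 FREE][3-3 ALLOC][4-15 ALLOC][16-17 FREE][18-21 ALLOC][22-33 ALLOC][34-42 FREE]
free(c): c = 18 -> block [18-21 ALLOC]; mark free, coalesce with adjacent free neighbors -> [0-2 FREE][3-3 ALLOC][4-15 ALLOC][16-21 FREE][22-33 ALLOC][34-42 FREE]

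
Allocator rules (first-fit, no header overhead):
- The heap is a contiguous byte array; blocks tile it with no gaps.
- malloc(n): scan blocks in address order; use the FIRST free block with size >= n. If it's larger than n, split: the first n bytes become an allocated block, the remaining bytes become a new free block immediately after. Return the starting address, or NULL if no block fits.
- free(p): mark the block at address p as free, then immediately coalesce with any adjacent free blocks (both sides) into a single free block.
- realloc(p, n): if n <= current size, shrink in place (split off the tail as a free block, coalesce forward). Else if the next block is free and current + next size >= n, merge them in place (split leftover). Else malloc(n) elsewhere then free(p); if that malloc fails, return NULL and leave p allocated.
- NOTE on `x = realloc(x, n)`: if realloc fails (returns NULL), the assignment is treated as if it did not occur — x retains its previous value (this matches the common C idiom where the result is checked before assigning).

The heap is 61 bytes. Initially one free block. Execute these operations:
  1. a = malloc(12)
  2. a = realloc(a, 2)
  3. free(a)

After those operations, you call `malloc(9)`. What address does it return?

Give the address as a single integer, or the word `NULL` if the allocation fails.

Answer: 0

Derivation:
Op 1: a = malloc(12) -> a = 0; heap: [0-11 ALLOC][12-60 FREE]
Op 2: a = realloc(a, 2) -> a = 0; heap: [0-1 ALLOC][2-60 FREE]
Op 3: free(a) -> (freed a); heap: [0-60 FREE]
malloc(9): first-fit scan over [0-60 FREE] -> 0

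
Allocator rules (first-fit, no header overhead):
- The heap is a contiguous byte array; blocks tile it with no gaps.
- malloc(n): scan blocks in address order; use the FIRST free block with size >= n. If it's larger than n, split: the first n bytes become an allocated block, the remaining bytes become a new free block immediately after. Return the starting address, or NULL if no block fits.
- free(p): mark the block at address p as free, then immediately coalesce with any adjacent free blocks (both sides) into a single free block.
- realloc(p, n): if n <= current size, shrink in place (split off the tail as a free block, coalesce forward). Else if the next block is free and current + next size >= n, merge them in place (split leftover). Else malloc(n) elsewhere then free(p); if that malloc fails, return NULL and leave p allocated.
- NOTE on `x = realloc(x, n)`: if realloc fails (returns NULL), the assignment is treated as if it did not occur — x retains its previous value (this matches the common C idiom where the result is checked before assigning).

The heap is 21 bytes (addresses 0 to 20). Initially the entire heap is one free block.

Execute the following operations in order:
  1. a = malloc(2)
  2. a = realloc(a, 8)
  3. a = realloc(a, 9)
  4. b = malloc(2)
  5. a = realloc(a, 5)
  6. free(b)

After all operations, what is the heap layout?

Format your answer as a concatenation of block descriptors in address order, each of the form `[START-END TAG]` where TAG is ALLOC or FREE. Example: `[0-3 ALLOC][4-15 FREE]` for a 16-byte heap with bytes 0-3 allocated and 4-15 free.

Answer: [0-4 ALLOC][5-20 FREE]

Derivation:
Op 1: a = malloc(2) -> a = 0; heap: [0-1 ALLOC][2-20 FREE]
Op 2: a = realloc(a, 8) -> a = 0; heap: [0-7 ALLOC][8-20 FREE]
Op 3: a = realloc(a, 9) -> a = 0; heap: [0-8 ALLOC][9-20 FREE]
Op 4: b = malloc(2) -> b = 9; heap: [0-8 ALLOC][9-10 ALLOC][11-20 FREE]
Op 5: a = realloc(a, 5) -> a = 0; heap: [0-4 ALLOC][5-8 FREE][9-10 ALLOC][11-20 FREE]
Op 6: free(b) -> (freed b); heap: [0-4 ALLOC][5-20 FREE]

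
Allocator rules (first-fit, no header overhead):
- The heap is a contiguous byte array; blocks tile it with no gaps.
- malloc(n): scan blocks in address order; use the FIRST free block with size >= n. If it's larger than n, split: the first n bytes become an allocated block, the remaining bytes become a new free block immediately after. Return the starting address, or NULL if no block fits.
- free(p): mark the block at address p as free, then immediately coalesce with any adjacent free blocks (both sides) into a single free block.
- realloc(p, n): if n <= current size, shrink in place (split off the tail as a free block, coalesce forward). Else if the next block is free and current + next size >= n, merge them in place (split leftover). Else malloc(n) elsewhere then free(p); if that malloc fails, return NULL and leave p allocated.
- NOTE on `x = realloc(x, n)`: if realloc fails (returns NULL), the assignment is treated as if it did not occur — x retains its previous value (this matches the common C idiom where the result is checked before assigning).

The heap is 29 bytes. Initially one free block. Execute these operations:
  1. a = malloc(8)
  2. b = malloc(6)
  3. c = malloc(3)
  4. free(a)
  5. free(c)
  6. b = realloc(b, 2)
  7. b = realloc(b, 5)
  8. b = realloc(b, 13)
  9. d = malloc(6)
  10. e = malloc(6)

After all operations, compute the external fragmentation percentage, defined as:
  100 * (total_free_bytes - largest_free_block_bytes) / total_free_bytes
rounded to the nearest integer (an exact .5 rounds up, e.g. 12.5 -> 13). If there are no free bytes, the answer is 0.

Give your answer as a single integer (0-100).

Answer: 50

Derivation:
Op 1: a = malloc(8) -> a = 0; heap: [0-7 ALLOC][8-28 FREE]
Op 2: b = malloc(6) -> b = 8; heap: [0-7 ALLOC][8-13 ALLOC][14-28 FREE]
Op 3: c = malloc(3) -> c = 14; heap: [0-7 ALLOC][8-13 ALLOC][14-16 ALLOC][17-28 FREE]
Op 4: free(a) -> (freed a); heap: [0-7 FREE][8-13 ALLOC][14-16 ALLOC][17-28 FREE]
Op 5: free(c) -> (freed c); heap: [0-7 FREE][8-13 ALLOC][14-28 FREE]
Op 6: b = realloc(b, 2) -> b = 8; heap: [0-7 FREE][8-9 ALLOC][10-28 FREE]
Op 7: b = realloc(b, 5) -> b = 8; heap: [0-7 FREE][8-12 ALLOC][13-28 FREE]
Op 8: b = realloc(b, 13) -> b = 8; heap: [0-7 FREE][8-20 ALLOC][21-28 FREE]
Op 9: d = malloc(6) -> d = 0; heap: [0-5 ALLOC][6-7 FREE][8-20 ALLOC][21-28 FREE]
Op 10: e = malloc(6) -> e = 21; heap: [0-5 ALLOC][6-7 FREE][8-20 ALLOC][21-26 ALLOC][27-28 FREE]
Free blocks: [2 2] total_free=4 largest=2 -> 100*(4-2)/4 = 200/4 = 50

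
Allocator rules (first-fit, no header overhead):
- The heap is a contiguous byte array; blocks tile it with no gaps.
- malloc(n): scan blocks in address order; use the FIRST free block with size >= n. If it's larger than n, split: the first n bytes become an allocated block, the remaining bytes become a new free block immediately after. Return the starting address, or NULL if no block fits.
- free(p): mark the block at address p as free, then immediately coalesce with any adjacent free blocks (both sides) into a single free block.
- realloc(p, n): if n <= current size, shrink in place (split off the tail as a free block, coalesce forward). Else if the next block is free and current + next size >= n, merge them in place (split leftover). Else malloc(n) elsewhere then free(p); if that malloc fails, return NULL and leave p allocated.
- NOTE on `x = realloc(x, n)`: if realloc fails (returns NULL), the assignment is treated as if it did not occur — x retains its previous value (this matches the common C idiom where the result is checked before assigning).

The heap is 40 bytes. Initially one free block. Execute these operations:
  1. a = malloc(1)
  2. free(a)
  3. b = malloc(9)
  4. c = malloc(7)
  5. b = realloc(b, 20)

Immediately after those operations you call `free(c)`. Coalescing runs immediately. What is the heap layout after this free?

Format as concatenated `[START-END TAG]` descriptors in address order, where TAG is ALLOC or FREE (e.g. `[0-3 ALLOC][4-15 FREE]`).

Op 1: a = malloc(1) -> a = 0; heap: [0-0 ALLOC][1-39 FREE]
Op 2: free(a) -> (freed a); heap: [0-39 FREE]
Op 3: b = malloc(9) -> b = 0; heap: [0-8 ALLOC][9-39 FREE]
Op 4: c = malloc(7) -> c = 9; heap: [0-8 ALLOC][9-15 ALLOC][16-39 FREE]
Op 5: b = realloc(b, 20) -> b = 16; heap: [0-8 FREE][9-15 ALLOC][16-35 ALLOC][36-39 FREE]
free(c): c = 9 -> block [9-15 ALLOC]; mark free, coalesce with adjacent free neighbors -> [0-15 FREE][16-35 ALLOC][36-39 FREE]

Answer: [0-15 FREE][16-35 ALLOC][36-39 FREE]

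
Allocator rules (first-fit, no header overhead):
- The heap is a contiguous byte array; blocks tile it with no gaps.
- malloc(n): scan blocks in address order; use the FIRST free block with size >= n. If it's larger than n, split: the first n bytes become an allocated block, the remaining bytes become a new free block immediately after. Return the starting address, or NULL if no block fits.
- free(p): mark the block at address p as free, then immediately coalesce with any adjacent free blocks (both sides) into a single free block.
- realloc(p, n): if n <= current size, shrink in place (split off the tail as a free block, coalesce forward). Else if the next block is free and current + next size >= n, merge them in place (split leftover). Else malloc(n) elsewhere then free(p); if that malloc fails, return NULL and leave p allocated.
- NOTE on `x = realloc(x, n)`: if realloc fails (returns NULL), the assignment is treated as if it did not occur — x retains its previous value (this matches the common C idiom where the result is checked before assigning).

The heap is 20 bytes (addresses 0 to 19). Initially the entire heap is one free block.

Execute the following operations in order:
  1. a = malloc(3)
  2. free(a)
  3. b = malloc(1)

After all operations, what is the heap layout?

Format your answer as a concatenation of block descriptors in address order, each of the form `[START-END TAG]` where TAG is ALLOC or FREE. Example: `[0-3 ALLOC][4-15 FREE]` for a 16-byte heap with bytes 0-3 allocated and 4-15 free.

Op 1: a = malloc(3) -> a = 0; heap: [0-2 ALLOC][3-19 FREE]
Op 2: free(a) -> (freed a); heap: [0-19 FREE]
Op 3: b = malloc(1) -> b = 0; heap: [0-0 ALLOC][1-19 FREE]

Answer: [0-0 ALLOC][1-19 FREE]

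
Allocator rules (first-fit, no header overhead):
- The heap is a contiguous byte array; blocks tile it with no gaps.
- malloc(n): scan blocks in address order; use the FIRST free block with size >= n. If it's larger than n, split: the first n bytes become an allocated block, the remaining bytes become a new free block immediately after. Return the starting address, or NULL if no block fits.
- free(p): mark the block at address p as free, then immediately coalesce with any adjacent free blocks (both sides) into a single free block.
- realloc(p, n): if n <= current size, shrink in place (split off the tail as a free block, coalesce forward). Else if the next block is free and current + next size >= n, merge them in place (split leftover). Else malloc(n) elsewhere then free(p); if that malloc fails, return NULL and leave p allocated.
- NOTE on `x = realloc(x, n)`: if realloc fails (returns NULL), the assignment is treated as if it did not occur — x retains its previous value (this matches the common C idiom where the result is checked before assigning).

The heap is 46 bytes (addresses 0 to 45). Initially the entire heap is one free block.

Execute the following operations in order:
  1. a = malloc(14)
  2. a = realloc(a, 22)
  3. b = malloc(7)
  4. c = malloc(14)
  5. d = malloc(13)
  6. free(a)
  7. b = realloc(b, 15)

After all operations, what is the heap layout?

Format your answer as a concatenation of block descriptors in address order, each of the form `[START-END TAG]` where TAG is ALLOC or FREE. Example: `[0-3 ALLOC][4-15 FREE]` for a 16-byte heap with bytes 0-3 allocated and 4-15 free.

Answer: [0-14 ALLOC][15-28 FREE][29-42 ALLOC][43-45 FREE]

Derivation:
Op 1: a = malloc(14) -> a = 0; heap: [0-13 ALLOC][14-45 FREE]
Op 2: a = realloc(a, 22) -> a = 0; heap: [0-21 ALLOC][22-45 FREE]
Op 3: b = malloc(7) -> b = 22; heap: [0-21 ALLOC][22-28 ALLOC][29-45 FREE]
Op 4: c = malloc(14) -> c = 29; heap: [0-21 ALLOC][22-28 ALLOC][29-42 ALLOC][43-45 FREE]
Op 5: d = malloc(13) -> d = NULL; heap: [0-21 ALLOC][22-28 ALLOC][29-42 ALLOC][43-45 FREE]
Op 6: free(a) -> (freed a); heap: [0-21 FREE][22-28 ALLOC][29-42 ALLOC][43-45 FREE]
Op 7: b = realloc(b, 15) -> b = 0; heap: [0-14 ALLOC][15-28 FREE][29-42 ALLOC][43-45 FREE]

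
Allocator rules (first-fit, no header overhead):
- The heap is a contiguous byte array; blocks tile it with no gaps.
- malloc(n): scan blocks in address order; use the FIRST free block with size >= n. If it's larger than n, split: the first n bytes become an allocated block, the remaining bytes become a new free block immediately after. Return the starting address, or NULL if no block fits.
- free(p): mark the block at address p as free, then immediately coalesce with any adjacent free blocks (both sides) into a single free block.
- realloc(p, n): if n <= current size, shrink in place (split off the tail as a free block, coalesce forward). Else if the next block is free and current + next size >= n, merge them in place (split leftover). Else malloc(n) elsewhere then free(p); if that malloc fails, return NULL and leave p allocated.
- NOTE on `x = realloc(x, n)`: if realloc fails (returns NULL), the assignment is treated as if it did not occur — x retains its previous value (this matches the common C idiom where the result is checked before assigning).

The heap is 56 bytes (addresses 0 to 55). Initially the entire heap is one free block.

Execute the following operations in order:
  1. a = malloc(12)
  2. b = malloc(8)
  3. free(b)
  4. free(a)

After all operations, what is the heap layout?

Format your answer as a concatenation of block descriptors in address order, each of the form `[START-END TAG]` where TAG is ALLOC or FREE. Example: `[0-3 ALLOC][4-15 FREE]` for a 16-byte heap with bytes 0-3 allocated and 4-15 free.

Op 1: a = malloc(12) -> a = 0; heap: [0-11 ALLOC][12-55 FREE]
Op 2: b = malloc(8) -> b = 12; heap: [0-11 ALLOC][12-19 ALLOC][20-55 FREE]
Op 3: free(b) -> (freed b); heap: [0-11 ALLOC][12-55 FREE]
Op 4: free(a) -> (freed a); heap: [0-55 FREE]

Answer: [0-55 FREE]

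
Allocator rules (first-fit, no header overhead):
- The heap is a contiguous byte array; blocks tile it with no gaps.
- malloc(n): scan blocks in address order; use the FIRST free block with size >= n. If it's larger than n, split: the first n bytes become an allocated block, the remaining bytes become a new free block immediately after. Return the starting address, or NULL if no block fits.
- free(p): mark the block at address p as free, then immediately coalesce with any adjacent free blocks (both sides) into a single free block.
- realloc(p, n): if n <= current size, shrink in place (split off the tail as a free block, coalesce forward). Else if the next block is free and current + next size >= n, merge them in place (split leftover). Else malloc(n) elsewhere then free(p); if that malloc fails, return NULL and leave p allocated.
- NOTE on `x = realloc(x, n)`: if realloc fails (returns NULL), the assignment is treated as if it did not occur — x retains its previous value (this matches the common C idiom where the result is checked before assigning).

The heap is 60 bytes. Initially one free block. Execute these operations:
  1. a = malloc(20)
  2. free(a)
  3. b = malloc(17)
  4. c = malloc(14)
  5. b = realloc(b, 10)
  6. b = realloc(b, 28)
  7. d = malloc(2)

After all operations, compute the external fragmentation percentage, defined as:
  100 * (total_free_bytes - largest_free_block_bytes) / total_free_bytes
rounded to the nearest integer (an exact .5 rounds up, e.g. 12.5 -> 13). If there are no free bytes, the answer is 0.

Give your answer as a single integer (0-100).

Op 1: a = malloc(20) -> a = 0; heap: [0-19 ALLOC][20-59 FREE]
Op 2: free(a) -> (freed a); heap: [0-59 FREE]
Op 3: b = malloc(17) -> b = 0; heap: [0-16 ALLOC][17-59 FREE]
Op 4: c = malloc(14) -> c = 17; heap: [0-16 ALLOC][17-30 ALLOC][31-59 FREE]
Op 5: b = realloc(b, 10) -> b = 0; heap: [0-9 ALLOC][10-16 FREE][17-30 ALLOC][31-59 FREE]
Op 6: b = realloc(b, 28) -> b = 31; heap: [0-16 FREE][17-30 ALLOC][31-58 ALLOC][59-59 FREE]
Op 7: d = malloc(2) -> d = 0; heap: [0-1 ALLOC][2-16 FREE][17-30 ALLOC][31-58 ALLOC][59-59 FREE]
Free blocks: [15 1] total_free=16 largest=15 -> 100*(16-15)/16 = 100/16 = 6.25 -> rounds to 6

Answer: 6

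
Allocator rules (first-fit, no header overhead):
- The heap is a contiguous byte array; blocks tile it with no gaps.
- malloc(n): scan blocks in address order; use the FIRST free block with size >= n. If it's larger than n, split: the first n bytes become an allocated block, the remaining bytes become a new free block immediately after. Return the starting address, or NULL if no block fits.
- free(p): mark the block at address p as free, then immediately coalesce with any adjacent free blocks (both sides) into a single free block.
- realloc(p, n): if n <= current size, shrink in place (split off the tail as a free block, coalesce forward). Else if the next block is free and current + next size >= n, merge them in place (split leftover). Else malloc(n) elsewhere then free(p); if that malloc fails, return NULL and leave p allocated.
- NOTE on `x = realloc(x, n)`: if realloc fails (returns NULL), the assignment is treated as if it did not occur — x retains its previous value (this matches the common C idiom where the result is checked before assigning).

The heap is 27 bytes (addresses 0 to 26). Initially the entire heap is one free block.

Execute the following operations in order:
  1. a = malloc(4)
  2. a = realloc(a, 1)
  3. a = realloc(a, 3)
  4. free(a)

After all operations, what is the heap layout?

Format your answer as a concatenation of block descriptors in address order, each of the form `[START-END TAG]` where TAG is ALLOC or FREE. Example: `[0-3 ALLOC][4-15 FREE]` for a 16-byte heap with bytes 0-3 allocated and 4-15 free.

Answer: [0-26 FREE]

Derivation:
Op 1: a = malloc(4) -> a = 0; heap: [0-3 ALLOC][4-26 FREE]
Op 2: a = realloc(a, 1) -> a = 0; heap: [0-0 ALLOC][1-26 FREE]
Op 3: a = realloc(a, 3) -> a = 0; heap: [0-2 ALLOC][3-26 FREE]
Op 4: free(a) -> (freed a); heap: [0-26 FREE]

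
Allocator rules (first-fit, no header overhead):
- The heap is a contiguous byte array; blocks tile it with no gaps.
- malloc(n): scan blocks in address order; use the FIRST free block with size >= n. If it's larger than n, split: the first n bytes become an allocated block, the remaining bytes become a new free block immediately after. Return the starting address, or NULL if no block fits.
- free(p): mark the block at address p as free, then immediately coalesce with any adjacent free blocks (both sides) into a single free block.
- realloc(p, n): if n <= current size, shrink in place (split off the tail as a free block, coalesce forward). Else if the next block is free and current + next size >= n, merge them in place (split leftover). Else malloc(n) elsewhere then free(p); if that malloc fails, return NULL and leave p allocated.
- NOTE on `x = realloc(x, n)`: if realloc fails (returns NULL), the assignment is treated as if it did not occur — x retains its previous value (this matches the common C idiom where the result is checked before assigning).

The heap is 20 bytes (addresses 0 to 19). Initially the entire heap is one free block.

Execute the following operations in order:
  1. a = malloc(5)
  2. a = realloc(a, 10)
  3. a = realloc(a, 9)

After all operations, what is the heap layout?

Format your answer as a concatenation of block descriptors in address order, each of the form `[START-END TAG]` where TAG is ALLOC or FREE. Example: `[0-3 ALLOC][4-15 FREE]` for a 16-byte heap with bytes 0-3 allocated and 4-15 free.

Op 1: a = malloc(5) -> a = 0; heap: [0-4 ALLOC][5-19 FREE]
Op 2: a = realloc(a, 10) -> a = 0; heap: [0-9 ALLOC][10-19 FREE]
Op 3: a = realloc(a, 9) -> a = 0; heap: [0-8 ALLOC][9-19 FREE]

Answer: [0-8 ALLOC][9-19 FREE]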